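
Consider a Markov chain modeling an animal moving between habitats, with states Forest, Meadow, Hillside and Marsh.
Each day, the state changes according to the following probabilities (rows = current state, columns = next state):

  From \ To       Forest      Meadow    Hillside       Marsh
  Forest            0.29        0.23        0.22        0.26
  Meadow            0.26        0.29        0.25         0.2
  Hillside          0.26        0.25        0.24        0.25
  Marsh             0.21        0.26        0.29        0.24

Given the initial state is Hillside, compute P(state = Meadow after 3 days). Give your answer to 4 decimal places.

0.2576

Propagate the distribution vector 3 days from Hillside.
After 0 days: (0.0000, 0.0000, 1.0000, 0.0000)
After 1 day: (0.2600, 0.2500, 0.2400, 0.2500)
After 2 days: (0.2553, 0.2573, 0.2498, 0.2376)
After 3 days: (0.2558, 0.2576, 0.2493, 0.2373)
P(in Meadow after 3 days) = 0.2576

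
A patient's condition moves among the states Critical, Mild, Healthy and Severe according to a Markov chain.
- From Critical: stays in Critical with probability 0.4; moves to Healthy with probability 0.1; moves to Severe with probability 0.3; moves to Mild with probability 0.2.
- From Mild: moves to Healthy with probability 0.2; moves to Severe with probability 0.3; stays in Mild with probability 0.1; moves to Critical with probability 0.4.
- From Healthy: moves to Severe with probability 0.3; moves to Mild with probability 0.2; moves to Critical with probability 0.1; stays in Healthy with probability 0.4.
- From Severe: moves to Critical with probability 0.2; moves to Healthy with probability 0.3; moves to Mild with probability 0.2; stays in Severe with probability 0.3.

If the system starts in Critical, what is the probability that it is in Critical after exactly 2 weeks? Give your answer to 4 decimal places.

Propagate the distribution vector 2 weeks from Critical.
After 0 weeks: (1.0000, 0.0000, 0.0000, 0.0000)
After 1 week: (0.4000, 0.2000, 0.1000, 0.3000)
After 2 weeks: (0.3100, 0.1800, 0.2100, 0.3000)
P(in Critical after 2 weeks) = 0.3100

0.3100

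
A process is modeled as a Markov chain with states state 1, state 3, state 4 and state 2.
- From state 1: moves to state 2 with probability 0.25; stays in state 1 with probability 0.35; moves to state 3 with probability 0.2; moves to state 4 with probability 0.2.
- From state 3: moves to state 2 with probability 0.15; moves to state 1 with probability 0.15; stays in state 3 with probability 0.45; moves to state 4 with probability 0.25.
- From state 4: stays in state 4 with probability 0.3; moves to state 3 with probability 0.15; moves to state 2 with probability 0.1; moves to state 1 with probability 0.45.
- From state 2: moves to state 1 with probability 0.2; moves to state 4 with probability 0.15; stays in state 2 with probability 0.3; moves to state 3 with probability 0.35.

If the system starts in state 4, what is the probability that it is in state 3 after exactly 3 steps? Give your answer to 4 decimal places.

0.2770

Propagate the distribution vector 3 steps from state 4.
After 0 steps: (0.0000, 0.0000, 1.0000, 0.0000)
After 1 step: (0.4500, 0.1500, 0.3000, 0.1000)
After 2 steps: (0.3350, 0.2375, 0.2325, 0.1950)
After 3 steps: (0.2965, 0.2770, 0.2254, 0.2011)
P(in state 3 after 3 steps) = 0.2770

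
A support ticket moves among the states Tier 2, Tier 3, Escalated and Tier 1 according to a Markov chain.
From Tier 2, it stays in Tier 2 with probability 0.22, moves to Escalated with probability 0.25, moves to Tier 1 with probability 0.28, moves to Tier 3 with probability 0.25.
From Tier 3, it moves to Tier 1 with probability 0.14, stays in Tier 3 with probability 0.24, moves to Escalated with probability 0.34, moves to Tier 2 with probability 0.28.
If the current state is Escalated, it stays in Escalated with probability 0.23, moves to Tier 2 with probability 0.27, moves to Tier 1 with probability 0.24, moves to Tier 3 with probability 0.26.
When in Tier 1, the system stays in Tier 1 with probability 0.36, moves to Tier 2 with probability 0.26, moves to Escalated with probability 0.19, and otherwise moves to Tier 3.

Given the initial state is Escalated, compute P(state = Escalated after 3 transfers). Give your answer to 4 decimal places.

Propagate the distribution vector 3 transfers from Escalated.
After 0 transfers: (0.0000, 0.0000, 1.0000, 0.0000)
After 1 transfer: (0.2700, 0.2600, 0.2300, 0.2400)
After 2 transfers: (0.2567, 0.2353, 0.2544, 0.2536)
After 3 transfers: (0.2570, 0.2350, 0.2509, 0.2572)
P(in Escalated after 3 transfers) = 0.2509

0.2509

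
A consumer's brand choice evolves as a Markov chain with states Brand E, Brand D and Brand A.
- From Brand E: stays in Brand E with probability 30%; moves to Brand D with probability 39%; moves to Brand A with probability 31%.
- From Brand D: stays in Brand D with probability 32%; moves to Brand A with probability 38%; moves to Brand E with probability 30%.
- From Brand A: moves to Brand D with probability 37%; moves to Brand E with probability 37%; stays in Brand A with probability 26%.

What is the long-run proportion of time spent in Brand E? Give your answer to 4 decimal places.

0.3223

Let the stationary distribution be π with π = πP and π_1 + π_2 + π_3 = 1.
π_1 = 0.3·π_1 + 0.3·π_2 + 0.37·π_3
π_2 = 0.39·π_1 + 0.32·π_2 + 0.37·π_3
Solving with the normalization constraint gives π = (0.3223, 0.3585, 0.3191).
So the stationary probability of Brand E is 0.3223.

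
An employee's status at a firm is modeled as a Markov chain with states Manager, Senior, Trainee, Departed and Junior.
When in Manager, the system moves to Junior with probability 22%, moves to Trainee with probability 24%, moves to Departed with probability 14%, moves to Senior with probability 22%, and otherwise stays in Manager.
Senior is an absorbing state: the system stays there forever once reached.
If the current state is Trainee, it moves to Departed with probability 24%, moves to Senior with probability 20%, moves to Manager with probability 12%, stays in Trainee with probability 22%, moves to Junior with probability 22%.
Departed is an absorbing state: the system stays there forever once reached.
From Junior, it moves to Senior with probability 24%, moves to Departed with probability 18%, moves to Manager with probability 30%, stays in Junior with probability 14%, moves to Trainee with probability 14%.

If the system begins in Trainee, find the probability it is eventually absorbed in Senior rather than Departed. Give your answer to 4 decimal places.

0.5004

Let h(s) be the probability of absorption at Senior starting from transient state s. Then h(Senior) = 1 and h(Departed) = 0. By first-step analysis:
h(Manager) = 0.18·h(Manager) + 0.22·1 + 0.24·h(Trainee) + 0.14·0 + 0.22·h(Junior)
h(Trainee) = 0.12·h(Manager) + 0.2·1 + 0.22·h(Trainee) + 0.24·0 + 0.22·h(Junior)
h(Junior) = 0.3·h(Manager) + 0.24·1 + 0.14·h(Trainee) + 0.18·0 + 0.14·h(Junior)
Solving: h(Manager) = 0.5643, h(Trainee) = 0.5004, h(Junior) = 0.5574.
Starting from Trainee, the probability is 0.5004.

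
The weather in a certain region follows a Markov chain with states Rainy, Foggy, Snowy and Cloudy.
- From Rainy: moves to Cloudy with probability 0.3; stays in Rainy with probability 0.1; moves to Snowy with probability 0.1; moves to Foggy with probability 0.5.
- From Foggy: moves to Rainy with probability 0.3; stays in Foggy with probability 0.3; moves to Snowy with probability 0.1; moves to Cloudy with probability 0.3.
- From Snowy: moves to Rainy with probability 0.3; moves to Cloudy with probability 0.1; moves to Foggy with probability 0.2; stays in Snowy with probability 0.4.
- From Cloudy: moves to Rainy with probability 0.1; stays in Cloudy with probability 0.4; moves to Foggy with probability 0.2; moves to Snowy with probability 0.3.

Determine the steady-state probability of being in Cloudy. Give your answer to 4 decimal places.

0.2836

Let the stationary distribution be π with π = πP and π_1 + π_2 + π_3 + π_4 = 1.
π_1 = 0.1·π_1 + 0.3·π_2 + 0.3·π_3 + 0.1·π_4
π_2 = 0.5·π_1 + 0.3·π_2 + 0.2·π_3 + 0.2·π_4
π_3 = 0.1·π_1 + 0.1·π_2 + 0.4·π_3 + 0.3·π_4
Solving with the normalization constraint gives π = (0.2027, 0.2898, 0.2239, 0.2836).
So the stationary probability of Cloudy is 0.2836.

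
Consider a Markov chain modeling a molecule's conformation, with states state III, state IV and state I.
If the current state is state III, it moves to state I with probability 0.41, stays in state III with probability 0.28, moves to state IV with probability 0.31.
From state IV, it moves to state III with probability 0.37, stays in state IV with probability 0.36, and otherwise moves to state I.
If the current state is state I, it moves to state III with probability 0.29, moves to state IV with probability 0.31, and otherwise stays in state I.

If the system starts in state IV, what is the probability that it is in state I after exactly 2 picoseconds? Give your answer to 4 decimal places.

0.3569

Sum over the intermediate state after 1 picosecond:
P = P(state IV→state III)·P(state III→state I) + P(state IV→state IV)·P(state IV→state I) + P(state IV→state I)·P(state I→state I)
  = 0.37×0.41 + 0.36×0.27 + 0.27×0.4
  = 0.1517 + 0.0972 + 0.1080 = 0.3569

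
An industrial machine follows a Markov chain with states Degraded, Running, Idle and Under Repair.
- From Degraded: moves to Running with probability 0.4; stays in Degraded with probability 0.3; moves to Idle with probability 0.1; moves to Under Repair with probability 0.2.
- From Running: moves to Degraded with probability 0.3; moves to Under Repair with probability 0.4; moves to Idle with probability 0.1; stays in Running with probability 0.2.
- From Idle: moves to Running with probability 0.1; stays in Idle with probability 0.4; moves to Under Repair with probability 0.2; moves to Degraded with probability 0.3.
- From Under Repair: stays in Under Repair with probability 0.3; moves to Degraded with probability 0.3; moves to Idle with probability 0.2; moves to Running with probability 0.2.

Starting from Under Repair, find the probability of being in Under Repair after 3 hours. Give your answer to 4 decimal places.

0.2750

Propagate the distribution vector 3 hours from Under Repair.
After 0 hours: (0.0000, 0.0000, 0.0000, 1.0000)
After 1 hour: (0.3000, 0.2000, 0.2000, 0.3000)
After 2 hours: (0.3000, 0.2400, 0.1900, 0.2700)
After 3 hours: (0.3000, 0.2410, 0.1840, 0.2750)
P(in Under Repair after 3 hours) = 0.2750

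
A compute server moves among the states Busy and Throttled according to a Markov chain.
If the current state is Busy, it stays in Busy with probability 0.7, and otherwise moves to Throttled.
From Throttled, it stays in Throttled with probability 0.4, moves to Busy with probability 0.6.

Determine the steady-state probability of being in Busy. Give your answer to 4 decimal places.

Let the stationary distribution be π with π = πP and π_1 + π_2 = 1.
π_1 = 0.7·π_1 + 0.6·π_2
Solving with the normalization constraint gives π = (0.6667, 0.3333).
So the stationary probability of Busy is 0.6667.

0.6667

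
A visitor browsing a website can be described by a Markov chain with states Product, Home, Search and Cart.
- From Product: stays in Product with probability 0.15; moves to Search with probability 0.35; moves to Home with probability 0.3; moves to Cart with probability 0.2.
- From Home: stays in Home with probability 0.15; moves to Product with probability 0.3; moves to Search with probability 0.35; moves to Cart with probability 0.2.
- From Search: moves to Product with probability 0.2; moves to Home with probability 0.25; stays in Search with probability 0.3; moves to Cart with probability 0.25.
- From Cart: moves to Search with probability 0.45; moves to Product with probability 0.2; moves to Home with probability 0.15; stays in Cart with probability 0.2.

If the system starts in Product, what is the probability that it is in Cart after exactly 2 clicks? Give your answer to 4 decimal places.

Propagate the distribution vector 2 clicks from Product.
After 0 clicks: (1.0000, 0.0000, 0.0000, 0.0000)
After 1 click: (0.1500, 0.3000, 0.3500, 0.2000)
After 2 clicks: (0.2225, 0.2075, 0.3525, 0.2175)
P(in Cart after 2 clicks) = 0.2175

0.2175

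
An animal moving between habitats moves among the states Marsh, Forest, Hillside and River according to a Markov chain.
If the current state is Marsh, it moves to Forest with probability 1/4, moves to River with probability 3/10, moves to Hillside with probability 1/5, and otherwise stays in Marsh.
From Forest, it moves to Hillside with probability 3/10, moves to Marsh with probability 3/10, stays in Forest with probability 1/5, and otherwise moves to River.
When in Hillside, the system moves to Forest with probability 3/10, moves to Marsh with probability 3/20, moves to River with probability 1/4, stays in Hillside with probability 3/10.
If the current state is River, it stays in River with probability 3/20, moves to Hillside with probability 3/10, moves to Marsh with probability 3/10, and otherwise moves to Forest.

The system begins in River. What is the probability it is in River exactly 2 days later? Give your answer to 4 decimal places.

Propagate the distribution vector 2 days from River.
After 0 days: (0.0000, 0.0000, 0.0000, 1.0000)
After 1 day: (0.3000, 0.2500, 0.3000, 0.1500)
After 2 days: (0.2400, 0.2525, 0.2700, 0.2375)
P(in River after 2 days) = 0.2375

0.2375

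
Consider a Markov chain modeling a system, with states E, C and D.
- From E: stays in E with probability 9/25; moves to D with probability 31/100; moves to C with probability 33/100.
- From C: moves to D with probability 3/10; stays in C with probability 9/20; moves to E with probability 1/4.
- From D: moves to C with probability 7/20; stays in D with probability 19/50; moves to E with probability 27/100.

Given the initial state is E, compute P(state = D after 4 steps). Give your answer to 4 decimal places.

0.3292

Propagate the distribution vector 4 steps from E.
After 0 steps: (1.0000, 0.0000, 0.0000)
After 1 step: (0.3600, 0.3300, 0.3100)
After 2 steps: (0.2958, 0.3758, 0.3284)
After 3 steps: (0.2891, 0.3817, 0.3292)
After 4 steps: (0.2884, 0.3824, 0.3292)
P(in D after 4 steps) = 0.3292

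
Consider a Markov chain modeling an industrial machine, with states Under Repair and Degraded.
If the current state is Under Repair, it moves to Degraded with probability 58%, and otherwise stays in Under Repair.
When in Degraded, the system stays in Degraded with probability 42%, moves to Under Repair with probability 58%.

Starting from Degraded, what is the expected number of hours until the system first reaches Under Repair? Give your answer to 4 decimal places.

Let t(s) be the expected number of hours to first reach Under Repair from state s, with t(Under Repair) = 0. Conditioning on the first hour:
t(Degraded) = 1 + 0.42·t(Degraded)
Solving: t(Degraded) = 1.7241.
Expected hours from Degraded to Under Repair: 1.7241.

1.7241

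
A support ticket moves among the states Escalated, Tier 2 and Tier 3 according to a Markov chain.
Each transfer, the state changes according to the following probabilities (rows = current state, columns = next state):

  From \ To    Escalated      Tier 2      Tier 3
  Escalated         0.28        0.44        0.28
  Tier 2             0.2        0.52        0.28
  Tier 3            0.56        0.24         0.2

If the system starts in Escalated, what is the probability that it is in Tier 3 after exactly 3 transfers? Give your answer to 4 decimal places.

0.2594

Propagate the distribution vector 3 transfers from Escalated.
After 0 transfers: (1.0000, 0.0000, 0.0000)
After 1 transfer: (0.2800, 0.4400, 0.2800)
After 2 transfers: (0.3232, 0.4192, 0.2576)
After 3 transfers: (0.3186, 0.4220, 0.2594)
P(in Tier 3 after 3 transfers) = 0.2594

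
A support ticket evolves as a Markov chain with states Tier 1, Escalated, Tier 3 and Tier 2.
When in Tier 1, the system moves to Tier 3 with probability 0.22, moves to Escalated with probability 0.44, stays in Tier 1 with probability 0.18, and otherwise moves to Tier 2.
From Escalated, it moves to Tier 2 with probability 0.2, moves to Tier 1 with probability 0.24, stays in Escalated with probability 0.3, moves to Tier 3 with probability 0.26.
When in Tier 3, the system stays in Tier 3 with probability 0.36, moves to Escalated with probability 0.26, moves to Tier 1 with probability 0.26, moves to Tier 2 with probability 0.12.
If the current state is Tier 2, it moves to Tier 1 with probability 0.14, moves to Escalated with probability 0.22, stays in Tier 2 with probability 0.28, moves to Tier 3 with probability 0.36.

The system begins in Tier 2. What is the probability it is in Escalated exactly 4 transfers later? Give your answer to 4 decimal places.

0.3035

Propagate the distribution vector 4 transfers from Tier 2.
After 0 transfers: (0.0000, 0.0000, 0.0000, 1.0000)
After 1 transfer: (0.1400, 0.2200, 0.3600, 0.2800)
After 2 transfers: (0.2108, 0.2828, 0.3184, 0.1880)
After 3 transfers: (0.2149, 0.3017, 0.3022, 0.1811)
After 4 transfers: (0.2150, 0.3035, 0.2997, 0.1817)
P(in Escalated after 4 transfers) = 0.3035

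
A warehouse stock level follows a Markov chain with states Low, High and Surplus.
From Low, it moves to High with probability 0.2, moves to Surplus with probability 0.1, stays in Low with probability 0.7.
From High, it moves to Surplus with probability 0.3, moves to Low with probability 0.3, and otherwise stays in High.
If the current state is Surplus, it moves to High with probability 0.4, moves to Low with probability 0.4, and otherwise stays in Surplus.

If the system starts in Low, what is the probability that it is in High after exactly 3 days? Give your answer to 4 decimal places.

Propagate the distribution vector 3 days from Low.
After 0 days: (1.0000, 0.0000, 0.0000)
After 1 day: (0.7000, 0.2000, 0.1000)
After 2 days: (0.5900, 0.2600, 0.1500)
After 3 days: (0.5510, 0.2820, 0.1670)
P(in High after 3 days) = 0.2820

0.2820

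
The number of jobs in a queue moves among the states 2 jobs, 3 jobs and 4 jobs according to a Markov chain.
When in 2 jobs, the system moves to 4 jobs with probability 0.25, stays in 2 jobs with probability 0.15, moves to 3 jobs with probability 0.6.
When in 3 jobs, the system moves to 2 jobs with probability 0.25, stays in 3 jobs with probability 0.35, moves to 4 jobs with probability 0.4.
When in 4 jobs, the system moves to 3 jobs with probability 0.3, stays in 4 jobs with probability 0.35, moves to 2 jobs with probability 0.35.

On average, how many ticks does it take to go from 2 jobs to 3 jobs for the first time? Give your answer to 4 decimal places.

Let t(s) be the expected number of ticks to first reach 3 jobs from state s, with t(3 jobs) = 0. Conditioning on the first tick:
t(2 jobs) = 1 + 0.15·t(2 jobs) + 0.25·t(4 jobs)
t(4 jobs) = 1 + 0.35·t(2 jobs) + 0.35·t(4 jobs)
Solving: t(2 jobs) = 1.9355, t(4 jobs) = 2.5806.
Expected ticks from 2 jobs to 3 jobs: 1.9355.

1.9355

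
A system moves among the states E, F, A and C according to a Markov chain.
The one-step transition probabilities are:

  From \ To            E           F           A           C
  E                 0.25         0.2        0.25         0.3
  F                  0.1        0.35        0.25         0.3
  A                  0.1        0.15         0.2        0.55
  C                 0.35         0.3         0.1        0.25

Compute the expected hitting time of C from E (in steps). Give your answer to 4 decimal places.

Let t(s) be the expected number of steps to first reach C from state s, with t(C) = 0. Conditioning on the first step:
t(E) = 1 + 0.25·t(E) + 0.2·t(F) + 0.25·t(A)
t(F) = 1 + 0.1·t(E) + 0.35·t(F) + 0.25·t(A)
t(A) = 1 + 0.1·t(E) + 0.15·t(F) + 0.2·t(A)
Solving: t(E) = 2.7815, t(F) = 2.7815, t(A) = 2.1192.
Expected steps from E to C: 2.7815.

2.7815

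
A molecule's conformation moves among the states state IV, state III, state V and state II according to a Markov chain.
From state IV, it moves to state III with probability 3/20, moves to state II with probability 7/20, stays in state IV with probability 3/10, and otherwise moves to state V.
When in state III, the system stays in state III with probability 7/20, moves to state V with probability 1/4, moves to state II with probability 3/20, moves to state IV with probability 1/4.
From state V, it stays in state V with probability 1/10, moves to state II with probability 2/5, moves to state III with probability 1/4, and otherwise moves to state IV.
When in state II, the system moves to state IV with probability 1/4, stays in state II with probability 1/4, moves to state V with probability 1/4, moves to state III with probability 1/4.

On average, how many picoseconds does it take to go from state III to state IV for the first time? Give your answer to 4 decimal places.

Let t(s) be the expected number of picoseconds to first reach state IV from state s, with t(state IV) = 0. Conditioning on the first picosecond:
t(state III) = 1 + 0.35·t(state III) + 0.25·t(state V) + 0.15·t(state II)
t(state V) = 1 + 0.25·t(state III) + 0.1·t(state V) + 0.4·t(state II)
t(state II) = 1 + 0.25·t(state III) + 0.25·t(state V) + 0.25·t(state II)
Solving: t(state III) = 4.0000, t(state V) = 4.0000, t(state II) = 4.0000.
Expected picoseconds from state III to state IV: 4.0000.

4.0000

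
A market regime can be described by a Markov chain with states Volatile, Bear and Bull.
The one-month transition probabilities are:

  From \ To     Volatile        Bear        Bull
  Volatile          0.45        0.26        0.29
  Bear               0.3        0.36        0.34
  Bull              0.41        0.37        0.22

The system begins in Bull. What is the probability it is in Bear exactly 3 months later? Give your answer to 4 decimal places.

Propagate the distribution vector 3 months from Bull.
After 0 months: (0.0000, 0.0000, 1.0000)
After 1 month: (0.4100, 0.3700, 0.2200)
After 2 months: (0.3857, 0.3212, 0.2931)
After 3 months: (0.3901, 0.3244, 0.2855)
P(in Bear after 3 months) = 0.3244

0.3244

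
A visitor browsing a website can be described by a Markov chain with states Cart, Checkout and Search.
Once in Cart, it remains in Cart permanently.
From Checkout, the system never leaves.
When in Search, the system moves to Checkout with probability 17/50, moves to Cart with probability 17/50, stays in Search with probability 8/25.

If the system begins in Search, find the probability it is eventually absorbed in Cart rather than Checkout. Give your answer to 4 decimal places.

0.5000

Let h(s) be the probability of absorption at Cart starting from transient state s. Then h(Cart) = 1 and h(Checkout) = 0. By first-step analysis:
h(Search) = 0.34·1 + 0.34·0 + 0.32·h(Search)
Solving: h(Search) = 0.5000.
Starting from Search, the probability is 0.5000.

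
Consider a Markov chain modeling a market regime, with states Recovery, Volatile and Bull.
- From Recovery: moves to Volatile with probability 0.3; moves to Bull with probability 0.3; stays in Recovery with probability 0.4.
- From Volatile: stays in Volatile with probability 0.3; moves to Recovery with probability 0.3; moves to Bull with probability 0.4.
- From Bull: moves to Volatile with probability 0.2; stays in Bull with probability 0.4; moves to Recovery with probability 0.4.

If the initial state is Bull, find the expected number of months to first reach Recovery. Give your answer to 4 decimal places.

2.6471

Let t(s) be the expected number of months to first reach Recovery from state s, with t(Recovery) = 0. Conditioning on the first month:
t(Volatile) = 1 + 0.3·t(Volatile) + 0.4·t(Bull)
t(Bull) = 1 + 0.2·t(Volatile) + 0.4·t(Bull)
Solving: t(Volatile) = 2.9412, t(Bull) = 2.6471.
Expected months from Bull to Recovery: 2.6471.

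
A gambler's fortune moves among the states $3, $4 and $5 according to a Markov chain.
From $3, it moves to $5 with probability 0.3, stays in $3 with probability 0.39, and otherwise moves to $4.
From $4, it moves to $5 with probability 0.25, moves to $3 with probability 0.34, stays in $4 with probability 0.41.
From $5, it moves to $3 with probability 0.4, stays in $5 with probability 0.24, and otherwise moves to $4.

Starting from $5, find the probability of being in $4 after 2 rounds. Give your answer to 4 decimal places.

Sum over the intermediate state after 1 round:
P = P($5→$3)·P($3→$4) + P($5→$4)·P($4→$4) + P($5→$5)·P($5→$4)
  = 0.4×0.31 + 0.36×0.41 + 0.24×0.36
  = 0.1240 + 0.1476 + 0.0864 = 0.3580

0.3580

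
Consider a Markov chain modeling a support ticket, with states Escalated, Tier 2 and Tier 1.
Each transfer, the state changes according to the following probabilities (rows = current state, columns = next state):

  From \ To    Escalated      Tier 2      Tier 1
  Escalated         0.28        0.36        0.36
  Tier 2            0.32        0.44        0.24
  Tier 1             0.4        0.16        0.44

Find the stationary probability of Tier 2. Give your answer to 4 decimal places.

0.3152

Let the stationary distribution be π with π = πP and π_1 + π_2 + π_3 = 1.
π_1 = 0.28·π_1 + 0.32·π_2 + 0.4·π_3
π_2 = 0.36·π_1 + 0.44·π_2 + 0.16·π_3
Solving with the normalization constraint gives π = (0.3346, 0.3152, 0.3502).
So the stationary probability of Tier 2 is 0.3152.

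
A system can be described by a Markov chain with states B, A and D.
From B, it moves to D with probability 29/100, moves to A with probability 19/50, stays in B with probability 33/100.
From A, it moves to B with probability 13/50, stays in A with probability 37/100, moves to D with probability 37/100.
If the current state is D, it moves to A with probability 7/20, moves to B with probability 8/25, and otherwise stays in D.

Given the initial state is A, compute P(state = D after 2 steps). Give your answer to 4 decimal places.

Sum over the intermediate state after 1 step:
P = P(A→B)·P(B→D) + P(A→A)·P(A→D) + P(A→D)·P(D→D)
  = 0.26×0.29 + 0.37×0.37 + 0.37×0.33
  = 0.0754 + 0.1369 + 0.1221 = 0.3344

0.3344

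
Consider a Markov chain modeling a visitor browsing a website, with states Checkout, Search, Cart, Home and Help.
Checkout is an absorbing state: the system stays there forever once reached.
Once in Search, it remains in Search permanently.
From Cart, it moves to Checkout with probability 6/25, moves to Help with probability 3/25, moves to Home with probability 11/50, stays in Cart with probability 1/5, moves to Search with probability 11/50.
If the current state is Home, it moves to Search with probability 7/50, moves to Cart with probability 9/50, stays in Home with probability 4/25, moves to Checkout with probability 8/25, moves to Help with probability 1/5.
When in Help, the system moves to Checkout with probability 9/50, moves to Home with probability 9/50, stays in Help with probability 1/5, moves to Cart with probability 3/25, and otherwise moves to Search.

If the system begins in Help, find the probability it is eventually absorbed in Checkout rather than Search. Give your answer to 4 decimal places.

0.4395

Let h(s) be the probability of absorption at Checkout starting from transient state s. Then h(Checkout) = 1 and h(Search) = 0. By first-step analysis:
h(Cart) = 0.24·1 + 0.22·0 + 0.2·h(Cart) + 0.22·h(Home) + 0.12·h(Help)
h(Home) = 0.32·1 + 0.14·0 + 0.18·h(Cart) + 0.16·h(Home) + 0.2·h(Help)
h(Help) = 0.18·1 + 0.32·0 + 0.12·h(Cart) + 0.18·h(Home) + 0.2·h(Help)
Solving: h(Cart) = 0.5307, h(Home) = 0.5993, h(Help) = 0.4395.
Starting from Help, the probability is 0.4395.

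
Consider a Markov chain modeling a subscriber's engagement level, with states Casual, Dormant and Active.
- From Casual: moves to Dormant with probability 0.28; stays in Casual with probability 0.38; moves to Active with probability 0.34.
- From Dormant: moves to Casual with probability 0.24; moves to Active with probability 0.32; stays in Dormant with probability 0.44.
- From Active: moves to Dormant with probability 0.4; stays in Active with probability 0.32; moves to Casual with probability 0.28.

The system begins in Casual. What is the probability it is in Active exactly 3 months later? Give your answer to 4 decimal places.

0.3261

Propagate the distribution vector 3 months from Casual.
After 0 months: (1.0000, 0.0000, 0.0000)
After 1 month: (0.3800, 0.2800, 0.3400)
After 2 months: (0.3068, 0.3656, 0.3276)
After 3 months: (0.2961, 0.3778, 0.3261)
P(in Active after 3 months) = 0.3261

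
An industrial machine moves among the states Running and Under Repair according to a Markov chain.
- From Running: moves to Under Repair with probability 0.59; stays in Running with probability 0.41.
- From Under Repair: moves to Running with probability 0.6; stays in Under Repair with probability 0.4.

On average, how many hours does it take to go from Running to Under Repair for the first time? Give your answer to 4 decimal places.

1.6949

Let t(s) be the expected number of hours to first reach Under Repair from state s, with t(Under Repair) = 0. Conditioning on the first hour:
t(Running) = 1 + 0.41·t(Running)
Solving: t(Running) = 1.6949.
Expected hours from Running to Under Repair: 1.6949.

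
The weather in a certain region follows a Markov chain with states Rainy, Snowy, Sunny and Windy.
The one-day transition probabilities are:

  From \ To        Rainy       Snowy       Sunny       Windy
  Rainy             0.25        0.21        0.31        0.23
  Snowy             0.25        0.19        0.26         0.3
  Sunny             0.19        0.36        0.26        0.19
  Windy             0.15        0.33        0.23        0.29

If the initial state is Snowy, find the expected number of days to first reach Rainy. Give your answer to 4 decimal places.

Let t(s) be the expected number of days to first reach Rainy from state s, with t(Rainy) = 0. Conditioning on the first day:
t(Snowy) = 1 + 0.19·t(Snowy) + 0.26·t(Sunny) + 0.3·t(Windy)
t(Sunny) = 1 + 0.36·t(Snowy) + 0.26·t(Sunny) + 0.19·t(Windy)
t(Windy) = 1 + 0.33·t(Snowy) + 0.23·t(Sunny) + 0.29·t(Windy)
Solving: t(Snowy) = 4.8094, t(Sunny) = 5.0464, t(Windy) = 5.2785.
Expected days from Snowy to Rainy: 4.8094.

4.8094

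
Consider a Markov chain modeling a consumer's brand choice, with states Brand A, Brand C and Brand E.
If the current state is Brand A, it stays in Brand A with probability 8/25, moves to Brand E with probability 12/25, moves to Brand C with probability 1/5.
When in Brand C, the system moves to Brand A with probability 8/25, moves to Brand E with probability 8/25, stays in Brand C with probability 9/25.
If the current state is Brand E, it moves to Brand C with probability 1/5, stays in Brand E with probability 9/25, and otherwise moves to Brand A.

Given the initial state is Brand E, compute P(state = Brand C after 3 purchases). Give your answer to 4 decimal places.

Propagate the distribution vector 3 purchases from Brand E.
After 0 purchases: (0.0000, 0.0000, 1.0000)
After 1 purchase: (0.4400, 0.2000, 0.3600)
After 2 purchases: (0.3632, 0.2320, 0.4048)
After 3 purchases: (0.3686, 0.2371, 0.3943)
P(in Brand C after 3 purchases) = 0.2371

0.2371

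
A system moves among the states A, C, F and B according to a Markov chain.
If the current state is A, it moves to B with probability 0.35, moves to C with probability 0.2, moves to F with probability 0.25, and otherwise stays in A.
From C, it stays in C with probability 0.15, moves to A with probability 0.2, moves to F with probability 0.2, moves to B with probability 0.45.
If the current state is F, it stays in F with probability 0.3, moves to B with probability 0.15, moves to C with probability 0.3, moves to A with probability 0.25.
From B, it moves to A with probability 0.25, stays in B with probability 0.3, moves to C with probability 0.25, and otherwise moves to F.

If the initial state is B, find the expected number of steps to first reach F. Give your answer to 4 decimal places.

4.7306

Let t(s) be the expected number of steps to first reach F from state s, with t(F) = 0. Conditioning on the first step:
t(A) = 1 + 0.2·t(A) + 0.2·t(C) + 0.35·t(B)
t(C) = 1 + 0.2·t(A) + 0.15·t(C) + 0.45·t(B)
t(B) = 1 + 0.25·t(A) + 0.25·t(C) + 0.3·t(B)
Solving: t(A) = 4.5049, t(C) = 4.7409, t(B) = 4.7306.
Expected steps from B to F: 4.7306.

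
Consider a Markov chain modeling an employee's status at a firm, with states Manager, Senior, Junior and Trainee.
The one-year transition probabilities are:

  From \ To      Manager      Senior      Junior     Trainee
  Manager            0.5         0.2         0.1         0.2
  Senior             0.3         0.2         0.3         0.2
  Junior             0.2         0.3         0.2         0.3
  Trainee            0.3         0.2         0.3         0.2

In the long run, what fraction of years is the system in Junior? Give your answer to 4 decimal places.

Let the stationary distribution be π with π = πP and π_1 + π_2 + π_3 + π_4 = 1.
π_1 = 0.5·π_1 + 0.3·π_2 + 0.2·π_3 + 0.3·π_4
π_2 = 0.2·π_1 + 0.2·π_2 + 0.3·π_3 + 0.2·π_4
π_3 = 0.1·π_1 + 0.3·π_2 + 0.2·π_3 + 0.3·π_4
Solving with the normalization constraint gives π = (0.3488, 0.2209, 0.2093, 0.2209).
So the stationary probability of Junior is 0.2093.

0.2093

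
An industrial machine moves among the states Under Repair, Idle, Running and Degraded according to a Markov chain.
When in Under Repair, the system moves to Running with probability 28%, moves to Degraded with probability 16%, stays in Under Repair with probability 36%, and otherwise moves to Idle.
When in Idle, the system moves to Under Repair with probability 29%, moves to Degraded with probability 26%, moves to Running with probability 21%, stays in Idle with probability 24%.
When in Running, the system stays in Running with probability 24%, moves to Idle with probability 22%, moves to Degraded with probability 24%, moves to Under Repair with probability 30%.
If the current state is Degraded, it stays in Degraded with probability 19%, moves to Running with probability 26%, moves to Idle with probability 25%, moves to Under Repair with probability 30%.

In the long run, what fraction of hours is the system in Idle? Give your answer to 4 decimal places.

0.2244

Let the stationary distribution be π with π = πP and π_1 + π_2 + π_3 + π_4 = 1.
π_1 = 0.36·π_1 + 0.29·π_2 + 0.3·π_3 + 0.3·π_4
π_2 = 0.2·π_1 + 0.24·π_2 + 0.22·π_3 + 0.25·π_4
π_3 = 0.28·π_1 + 0.21·π_2 + 0.24·π_3 + 0.26·π_4
Solving with the normalization constraint gives π = (0.3168, 0.2244, 0.2501, 0.2087).
So the stationary probability of Idle is 0.2244.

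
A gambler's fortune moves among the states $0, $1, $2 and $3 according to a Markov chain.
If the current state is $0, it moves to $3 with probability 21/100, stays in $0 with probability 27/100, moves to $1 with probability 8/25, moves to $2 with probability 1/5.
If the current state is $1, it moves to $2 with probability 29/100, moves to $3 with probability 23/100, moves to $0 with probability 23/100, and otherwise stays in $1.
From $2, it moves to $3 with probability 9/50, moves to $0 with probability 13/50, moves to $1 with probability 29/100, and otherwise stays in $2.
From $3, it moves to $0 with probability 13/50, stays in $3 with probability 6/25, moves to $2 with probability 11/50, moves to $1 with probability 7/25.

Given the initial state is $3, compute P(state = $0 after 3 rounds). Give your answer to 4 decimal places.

0.2540

Propagate the distribution vector 3 rounds from $3.
After 0 rounds: (0.0000, 0.0000, 0.0000, 1.0000)
After 1 round: (0.2600, 0.2800, 0.2200, 0.2400)
After 2 rounds: (0.2542, 0.2842, 0.2454, 0.2162)
After 3 rounds: (0.2540, 0.2841, 0.2471, 0.2148)
P(in $0 after 3 rounds) = 0.2540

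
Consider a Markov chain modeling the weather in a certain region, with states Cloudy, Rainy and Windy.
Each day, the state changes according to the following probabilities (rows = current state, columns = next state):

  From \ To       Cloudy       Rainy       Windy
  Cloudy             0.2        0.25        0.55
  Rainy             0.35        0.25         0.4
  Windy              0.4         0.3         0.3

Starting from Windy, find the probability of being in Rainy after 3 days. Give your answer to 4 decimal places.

Propagate the distribution vector 3 days from Windy.
After 0 days: (0.0000, 0.0000, 1.0000)
After 1 day: (0.4000, 0.3000, 0.3000)
After 2 days: (0.3050, 0.2650, 0.4300)
After 3 days: (0.3258, 0.2715, 0.4028)
P(in Rainy after 3 days) = 0.2715

0.2715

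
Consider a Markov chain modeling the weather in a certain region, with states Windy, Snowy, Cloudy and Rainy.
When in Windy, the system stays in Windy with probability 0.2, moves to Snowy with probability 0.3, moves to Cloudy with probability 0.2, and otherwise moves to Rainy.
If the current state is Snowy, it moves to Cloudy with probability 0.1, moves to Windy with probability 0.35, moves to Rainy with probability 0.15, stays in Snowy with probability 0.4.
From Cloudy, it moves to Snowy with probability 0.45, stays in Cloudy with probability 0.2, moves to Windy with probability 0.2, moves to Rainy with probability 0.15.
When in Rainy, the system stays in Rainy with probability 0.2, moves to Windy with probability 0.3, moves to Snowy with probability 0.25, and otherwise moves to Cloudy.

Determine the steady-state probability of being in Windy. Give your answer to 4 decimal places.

0.2728

Let the stationary distribution be π with π = πP and π_1 + π_2 + π_3 + π_4 = 1.
π_1 = 0.2·π_1 + 0.35·π_2 + 0.2·π_3 + 0.3·π_4
π_2 = 0.3·π_1 + 0.4·π_2 + 0.45·π_3 + 0.25·π_4
π_3 = 0.2·π_1 + 0.1·π_2 + 0.2·π_3 + 0.25·π_4
Solving with the normalization constraint gives π = (0.2728, 0.3513, 0.1749, 0.2010).
So the stationary probability of Windy is 0.2728.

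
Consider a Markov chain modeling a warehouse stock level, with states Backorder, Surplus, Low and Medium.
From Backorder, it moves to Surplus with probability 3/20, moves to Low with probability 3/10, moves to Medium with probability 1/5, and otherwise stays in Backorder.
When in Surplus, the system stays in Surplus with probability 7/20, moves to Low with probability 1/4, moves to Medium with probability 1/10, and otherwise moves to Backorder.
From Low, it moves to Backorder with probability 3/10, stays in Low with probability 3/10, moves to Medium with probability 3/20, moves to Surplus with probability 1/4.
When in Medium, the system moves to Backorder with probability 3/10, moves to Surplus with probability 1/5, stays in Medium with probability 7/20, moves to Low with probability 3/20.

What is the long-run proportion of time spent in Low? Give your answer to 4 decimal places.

0.2595

Let the stationary distribution be π with π = πP and π_1 + π_2 + π_3 + π_4 = 1.
π_1 = 0.35·π_1 + 0.3·π_2 + 0.3·π_3 + 0.3·π_4
π_2 = 0.15·π_1 + 0.35·π_2 + 0.25·π_3 + 0.2·π_4
π_3 = 0.3·π_1 + 0.25·π_2 + 0.3·π_3 + 0.15·π_4
Solving with the normalization constraint gives π = (0.3158, 0.2320, 0.2595, 0.1927).
So the stationary probability of Low is 0.2595.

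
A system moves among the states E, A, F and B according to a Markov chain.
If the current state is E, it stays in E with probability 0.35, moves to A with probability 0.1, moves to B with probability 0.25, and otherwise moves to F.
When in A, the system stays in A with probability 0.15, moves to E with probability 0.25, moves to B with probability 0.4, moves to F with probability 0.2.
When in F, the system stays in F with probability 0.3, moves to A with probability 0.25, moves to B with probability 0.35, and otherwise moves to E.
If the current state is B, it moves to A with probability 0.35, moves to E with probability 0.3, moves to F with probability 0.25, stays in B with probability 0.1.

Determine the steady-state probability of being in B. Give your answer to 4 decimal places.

0.2688

Let the stationary distribution be π with π = πP and π_1 + π_2 + π_3 + π_4 = 1.
π_1 = 0.35·π_1 + 0.25·π_2 + 0.1·π_3 + 0.3·π_4
π_2 = 0.1·π_1 + 0.15·π_2 + 0.25·π_3 + 0.35·π_4
π_3 = 0.3·π_1 + 0.2·π_2 + 0.3·π_3 + 0.25·π_4
Solving with the normalization constraint gives π = (0.2486, 0.2178, 0.2648, 0.2688).
So the stationary probability of B is 0.2688.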